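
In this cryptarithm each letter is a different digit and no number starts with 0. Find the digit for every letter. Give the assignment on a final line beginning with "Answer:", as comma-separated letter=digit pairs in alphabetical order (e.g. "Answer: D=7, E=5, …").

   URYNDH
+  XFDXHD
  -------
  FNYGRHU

Step 1. [F] the sum has 7 digits but both addends have 6; that extra leading digit F is the final carry, namely 1, so F=1.
Step 2. [col 1: H + D ≡ U (mod 10)] several values work for H in column 1 (H + D ≡ U (mod 10), carry-in 0); try H=8. So H=8.
Step 3. [col 1: H + D ≡ U (mod 10)] several values work for U in column 1 (H + D ≡ U (mod 10), carry-in 0); try U=7. So U=7.
Step 4. [col 1: H + D ≡ U (mod 10)] from column 1 (H=8, U=7, carry-in 0, digits 1,7,8 already taken and all letters distinct): D must equal 9. So D=9.
Step 5. [col 3: N + X ≡ R (mod 10)] X=3 is one option consistent with column 3 (N + X ≡ R (mod 10), carry-in 1) — take it, so X=3.
Step 6. [col 3: N + X ≡ R (mod 10)] no forcing yet in column 3 (carry-in 1); R=4 is free and consistent — try it, so R=4.
Step 7. [col 3: N + X ≡ R (mod 10)] from column 3 (X=3, R=4, carry-in 1, digits 1,3,4,7,8,9 already taken and all letters distinct): N must equal 0, so N=0.
Step 8. [col 4: Y + D ≡ G (mod 10)] column 4: given D=9, carry-in 0, and digits 0,1,3,4,7,8,9 already taken and all letters distinct, Y+D≡G (mod 10) forces Y=6. So Y=6.
Step 9. [col 4: Y + D ≡ G (mod 10)] from column 4 (Y=6, D=9, carry-in 0, digits 0,1,3,4,6,7,8,9 already taken and all letters distinct): G must equal 5, so G=5.

Answer: D=9, F=1, G=5, H=8, N=0, R=4, U=7, X=3, Y=6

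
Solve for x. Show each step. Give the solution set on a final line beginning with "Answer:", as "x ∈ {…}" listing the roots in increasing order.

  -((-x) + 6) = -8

Step 1. [-((-x) + 6) = -8] LHS negated; negate both sides ⇒ neg: (-x) + 6 = 8.
Step 2. [(-x) + 6 = 8] peel the +6: subtract 6 from each side, so sub: -x = 2.
Step 3. [-x = 2] LHS negated; negate both sides, so neg: x = -2.

Answer: x ∈ {-2}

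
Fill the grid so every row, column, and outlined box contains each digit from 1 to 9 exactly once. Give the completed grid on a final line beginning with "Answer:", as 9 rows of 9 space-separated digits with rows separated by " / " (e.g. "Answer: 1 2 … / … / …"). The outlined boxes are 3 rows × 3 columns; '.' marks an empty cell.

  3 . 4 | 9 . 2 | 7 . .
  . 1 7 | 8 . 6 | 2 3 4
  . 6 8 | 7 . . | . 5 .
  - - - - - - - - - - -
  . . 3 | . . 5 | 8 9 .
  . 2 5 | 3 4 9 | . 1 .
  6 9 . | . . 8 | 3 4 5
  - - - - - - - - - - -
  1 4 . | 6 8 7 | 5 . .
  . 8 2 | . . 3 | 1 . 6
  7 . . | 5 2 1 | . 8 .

Step 1. [r7c3∈{9}] only 9 remains possible at r7c3, so r7c3=9.
Step 2. [r4c9∈{2,7}] across box 6, 2 lands solely at r4c9 ⇒ r4c9=2.
Step 3. [r4c4∈{1}] nothing but 1 survives at r4c4, so r4c4=1.
Step 4. [r3c7∈{9}] r3c7's peers cover all but 9 ⇒ r3c7=9.
Step 5. [r3c9∈{1}] r3c9's peers cover all but 1 ⇒ r3c9=1.
Step 6. [r2c5∈{5}] only 5 remains possible at r2c5 ⇒ r2c5=5.
Step 7. [r4c2∈{7}] nothing but 7 survives at r4c2 ⇒ r4c2=7.
Step 8. [r9c9∈{3,9}] row 9 places 9 nowhere but r9c9. So r9c9=9.
Step 9. [r1c8∈{6}] r1c8 has the single candidate 6. So r1c8=6.
Step 10. [r4c5∈{6}] r4c5 has the single candidate 6, so r4c5=6.
Step 11. [r7c8∈{2}] nothing but 2 survives at r7c8 ⇒ r7c8=2.
Step 12. [r9c2∈{3}] r9c2 is down to just 3, so r9c2=3.
Step 13. [r3c6∈{4}] only 4 remains possible at r3c6, so r3c6=4.
Step 14. [r6c5∈{7}] nothing but 7 survives at r6c5. So r6c5=7.
Step 15. [r8c8∈{7}] r8c8 has the single candidate 7. So r8c8=7.
Step 16. [r8c4∈{4}] r8c4 has the single candidate 4, so r8c4=4.
Step 17. [r2c1∈{9}] r2c1 has the single candidate 9. So r2c1=9.
Step 18. [r1c5∈{1}] r1c5 has the single candidate 1 ⇒ r1c5=1.
Step 19. [r6c4∈{2}] only 2 remains possible at r6c4. So r6c4=2.
Step 20. [r3c1∈{2}] r3c1 has the single candidate 2 ⇒ r3c1=2.
Step 21. [r3c5∈{3}] only 3 remains possible at r3c5, so r3c5=3.
Step 22. [r5c1∈{8}] only 8 remains possible at r5c1. So r5c1=8.
Step 23. [r9c7∈{4}] nothing but 4 survives at r9c7 ⇒ r9c7=4.
Step 24. [r5c9∈{7}] nothing but 7 survives at r5c9 ⇒ r5c9=7.
Step 25. [r8c5∈{9}] only 9 remains possible at r8c5, so r8c5=9.
Step 26. [r9c3∈{6}] r9c3 is down to just 6, so r9c3=6.
Step 27. [r1c9∈{8}] only 8 remains possible at r1c9. So r1c9=8.
Step 28. [r5c7∈{6}] r5c7's peers cover all but 6, so r5c7=6.
Step 29. [r8c1∈{5}] r8c1's peers cover all but 5 ⇒ r8c1=5.
Step 30. [r7c9∈{3}] r7c9 has the single candidate 3, so r7c9=3.
Step 31. [r6c3∈{1}] nothing but 1 survives at r6c3. So r6c3=1.
Step 32. [r1c2∈{5}] r1c2 is down to just 5, so r1c2=5.
Step 33. [r4c1∈{4}] r4c1's peers cover all but 4. So r4c1=4.

Answer: 3 5 4 9 1 2 7 6 8 / 9 1 7 8 5 6 2 3 4 / 2 6 8 7 3 4 9 5 1 / 4 7 3 1 6 5 8 9 2 / 8 2 5 3 4 9 6 1 7 / 6 9 1 2 7 8 3 4 5 / 1 4 9 6 8 7 5 2 3 / 5 8 2 4 9 3 1 7 6 / 7 3 6 5 2 1 4 8 9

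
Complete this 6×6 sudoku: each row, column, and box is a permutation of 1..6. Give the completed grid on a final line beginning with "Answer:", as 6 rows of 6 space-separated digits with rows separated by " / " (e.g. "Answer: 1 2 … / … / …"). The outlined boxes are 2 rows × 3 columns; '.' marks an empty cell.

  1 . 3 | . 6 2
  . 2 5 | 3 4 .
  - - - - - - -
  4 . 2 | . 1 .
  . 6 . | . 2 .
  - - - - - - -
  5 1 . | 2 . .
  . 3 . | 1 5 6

Step 1. [r3c6∈{3,5}] 3 has one home in row 3: r3c6, so r3c6=3.
Step 2. [r4c6∈{4,5}] r4c6 is the only open cell in col 6 admitting 5, so r4c6=5.
Step 3. [r5c3∈{4,6}] r5c3 is the only open cell in row 5 admitting 6. So r5c3=6.
Step 4. [r3c2∈{5}] r3c2 is down to just 5 ⇒ r3c2=5.
Step 5. [r4c3∈{1}] r4c3 is down to just 1. So r4c3=1.
Step 6. [r6c3∈{4}] r6c3 has the single candidate 4. So r6c3=4.
Step 7. [r6c1∈{2}] nothing but 2 survives at r6c1, so r6c1=2.
Step 8. [r4c1∈{3}] nothing but 3 survives at r4c1, so r4c1=3.
Step 9. [r2c1∈{6}] only 6 remains possible at r2c1 ⇒ r2c1=6.
Step 10. [r5c5∈{3}] r5c5 is down to just 3, so r5c5=3.
Step 11. [r1c4∈{5}] only 5 remains possible at r1c4. So r1c4=5.
Step 12. [r2c6∈{1}] only 1 remains possible at r2c6 ⇒ r2c6=1.
Step 13. [r5c6∈{4}] only 4 remains possible at r5c6 ⇒ r5c6=4.
Step 14. [r4c4∈{4}] nothing but 4 survives at r4c4. So r4c4=4.
Step 15. [r3c4∈{6}] r3c4 has the single candidate 6, so r3c4=6.
Step 16. [r1c2∈{4}] nothing but 4 survives at r1c2, so r1c2=4.

Answer: 1 4 3 5 6 2 / 6 2 5 3 4 1 / 4 5 2 6 1 3 / 3 6 1 4 2 5 / 5 1 6 2 3 4 / 2 3 4 1 5 6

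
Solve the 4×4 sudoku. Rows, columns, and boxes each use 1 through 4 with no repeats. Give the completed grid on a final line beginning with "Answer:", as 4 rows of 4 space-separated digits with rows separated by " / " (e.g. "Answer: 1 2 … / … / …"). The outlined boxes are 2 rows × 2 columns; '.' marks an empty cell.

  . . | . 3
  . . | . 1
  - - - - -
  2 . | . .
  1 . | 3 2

Step 1. [r1c1∈{4}] only 4 remains possible at r1c1 ⇒ r1c1=4.
Step 2. [r2c3∈{2,4}] 4 has one home in row 2: r2c3, so r2c3=4.
Step 3. [r3c2∈{3,4}] across row 3, 3 lands solely at r3c2 ⇒ r3c2=3.
Step 4. [r1c2∈{1,2}] row 1 places 1 nowhere but r1c2. So r1c2=1.
Step 5. [r2c2∈{2}] r2c2's peers cover all but 2 ⇒ r2c2=2.
Step 6. [r3c3∈{1}] r3c3 has the single candidate 1. So r3c3=1.
Step 7. [r1c3∈{2}] r1c3 has the single candidate 2, so r1c3=2.
Step 8. [r3c4∈{4}] r3c4 has the single candidate 4. So r3c4=4.
Step 9. [r4c2∈{4}] only 4 remains possible at r4c2 ⇒ r4c2=4.
Step 10. [r2c1∈{3}] r2c1 is down to just 3, so r2c1=3.

Answer: 4 1 2 3 / 3 2 4 1 / 2 3 1 4 / 1 4 3 2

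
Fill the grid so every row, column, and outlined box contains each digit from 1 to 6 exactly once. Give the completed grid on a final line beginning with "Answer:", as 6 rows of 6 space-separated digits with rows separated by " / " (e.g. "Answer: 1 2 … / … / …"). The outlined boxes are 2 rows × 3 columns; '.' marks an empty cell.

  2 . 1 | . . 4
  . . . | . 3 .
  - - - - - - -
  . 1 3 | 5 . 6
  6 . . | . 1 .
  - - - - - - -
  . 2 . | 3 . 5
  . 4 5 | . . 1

Step 1. [r1c4∈{6}] only 6 remains possible at r1c4, so r1c4=6.
Step 2. [r3c5∈{2,4}] r3c5 is the only open cell in row 3 admitting 2 ⇒ r3c5=2.
Step 3. [r2c1∈{4,5}] 5 has one home in col 1: r2c1. So r2c1=5.
Step 4. [r5c3∈{6}] r5c3 has the single candidate 6, so r5c3=6.
Step 5. [r3c1∈{4}] only 4 remains possible at r3c1. So r3c1=4.
Step 6. [r2c4∈{1,2}] r2c4 is the only open cell in row 2 admitting 1. So r2c4=1.
Step 7. [r4c6∈{3}] only 3 remains possible at r4c6 ⇒ r4c6=3.
Step 8. [r2c3∈{4}] only 4 remains possible at r2c3 ⇒ r2c3=4.
Step 9. [r4c4∈{4}] r4c4's peers cover all but 4, so r4c4=4.
Step 10. [r4c3∈{2}] only 2 remains possible at r4c3, so r4c3=2.
Step 11. [r2c2∈{6}] r2c2's peers cover all but 6, so r2c2=6.
Step 12. [r1c2∈{3}] only 3 remains possible at r1c2 ⇒ r1c2=3.
Step 13. [r5c5∈{4}] r5c5's peers cover all but 4 ⇒ r5c5=4.
Step 14. [r6c5∈{6}] r6c5 has the single candidate 6. So r6c5=6.
Step 15. [r6c1∈{3}] r6c1 is down to just 3. So r6c1=3.
Step 16. [r6c4∈{2}] r6c4 has the single candidate 2. So r6c4=2.
Step 17. [r5c1∈{1}] r5c1's peers cover all but 1. So r5c1=1.
Step 18. [r1c5∈{5}] r1c5 is down to just 5 ⇒ r1c5=5.
Step 19. [r4c2∈{5}] r4c2 is down to just 5, so r4c2=5.
Step 20. [r2c6∈{2}] only 2 remains possible at r2c6 ⇒ r2c6=2.

Answer: 2 3 1 6 5 4 / 5 6 4 1 3 2 / 4 1 3 5 2 6 / 6 5 2 4 1 3 / 1 2 6 3 4 5 / 3 4 5 2 6 1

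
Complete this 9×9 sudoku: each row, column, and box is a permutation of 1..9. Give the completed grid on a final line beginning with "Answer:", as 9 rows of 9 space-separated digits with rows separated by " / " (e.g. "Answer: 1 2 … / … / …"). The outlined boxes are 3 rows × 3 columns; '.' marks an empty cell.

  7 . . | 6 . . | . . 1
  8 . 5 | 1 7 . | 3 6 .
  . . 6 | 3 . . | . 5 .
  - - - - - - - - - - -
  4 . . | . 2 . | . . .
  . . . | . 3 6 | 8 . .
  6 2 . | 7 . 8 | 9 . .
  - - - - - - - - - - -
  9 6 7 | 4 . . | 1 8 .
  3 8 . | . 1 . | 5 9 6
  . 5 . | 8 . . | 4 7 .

Step 1. [r1c7∈{2}] only 2 remains possible at r1c7, so r1c7=2.
Step 2. [r1c8∈{4}] nothing but 4 survives at r1c8 ⇒ r1c8=4.
Step 3. [r2c6∈{2,4,9}] row 2 places 2 nowhere but r2c6. So r2c6=2.
Step 4. [r4c6∈{1,5,9}] r4c6 is the only open cell in col 6 admitting 1. So r4c6=1.
Step 5. [r4c8∈{3}] r4c8 has the single candidate 3 ⇒ r4c8=3.
Step 6. [r5c9∈{2,4,5,7}] in row 5, 4 fits only at r5c9 ⇒ r5c9=4.
Step 7. [r1c5∈{5,8,9}] across row 1, 8 lands solely at r1c5. So r1c5=8.
Step 8. [r5c2∈{1,7,9}] across row 5, 7 lands solely at r5c2 ⇒ r5c2=7.
Step 9. [r4c2∈{9}] only 9 remains possible at r4c2, so r4c2=9.
Step 10. [r5c3∈{1}] nothing but 1 survives at r5c3. So r5c3=1.
Step 11. [r3c6∈{4,9}] 4 has one home in col 6: r3c6 ⇒ r3c6=4.
Step 12. [r4c4∈{5}] nothing but 5 survives at r4c4. So r4c4=5.
Step 13. [r9c3∈{2}] r9c3's peers cover all but 2, so r9c3=2.
Step 14. [r3c5∈{9}] r3c5 has the single candidate 9, so r3c5=9.
Step 15. [r9c9∈{3}] only 3 remains possible at r9c9, so r9c9=3.
Step 16. [r4c9∈{7}] nothing but 7 survives at r4c9. So r4c9=7.
Step 17. [r6c3∈{3}] r6c3's peers cover all but 3. So r6c3=3.
Step 18. [r7c5∈{5}] only 5 remains possible at r7c5. So r7c5=5.
Step 19. [r3c2∈{1}] nothing but 1 survives at r3c2. So r3c2=1.
Step 20. [r1c3∈{9}] nothing but 9 survives at r1c3, so r1c3=9.
Step 21. [r3c1∈{2}] r3c1 has the single candidate 2. So r3c1=2.
Step 22. [r2c2∈{4}] r2c2 is down to just 4 ⇒ r2c2=4.
Step 23. [r6c8∈{1}] only 1 remains possible at r6c8, so r6c8=1.
Step 24. [r8c4∈{2}] only 2 remains possible at r8c4 ⇒ r8c4=2.
Step 25. [r5c1∈{5}] only 5 remains possible at r5c1. So r5c1=5.
Step 26. [r6c9∈{5}] r6c9 is down to just 5, so r6c9=5.
Step 27. [r9c5∈{6}] r9c5 is down to just 6 ⇒ r9c5=6.
Step 28. [r3c9∈{8}] nothing but 8 survives at r3c9 ⇒ r3c9=8.
Step 29. [r8c6∈{7}] only 7 remains possible at r8c6 ⇒ r8c6=7.
Step 30. [r6c5∈{4}] r6c5 is down to just 4 ⇒ r6c5=4.
Step 31. [r1c2∈{3}] nothing but 3 survives at r1c2. So r1c2=3.
Step 32. [r5c8∈{2}] r5c8 is down to just 2, so r5c8=2.
Step 33. [r8c3∈{4}] nothing but 4 survives at r8c3. So r8c3=4.
Step 34. [r7c6∈{3}] nothing but 3 survives at r7c6. So r7c6=3.
Step 35. [r1c6∈{5}] r1c6 has the single candidate 5. So r1c6=5.
Step 36. [r4c3∈{8}] nothing but 8 survives at r4c3, so r4c3=8.
Step 37. [r5c4∈{9}] r5c4 has the single candidate 9. So r5c4=9.
Step 38. [r7c9∈{2}] nothing but 2 survives at r7c9, so r7c9=2.
Step 39. [r9c1∈{1}] r9c1 has the single candidate 1, so r9c1=1.
Step 40. [r3c7∈{7}] r3c7's peers cover all but 7, so r3c7=7.
Step 41. [r9c6∈{9}] nothing but 9 survives at r9c6. So r9c6=9.
Step 42. [r4c7∈{6}] nothing but 6 survives at r4c7, so r4c7=6.
Step 43. [r2c9∈{9}] r2c9's peers cover all but 9 ⇒ r2c9=9.

Answer: 7 3 9 6 8 5 2 4 1 / 8 4 5 1 7 2 3 6 9 / 2 1 6 3 9 4 7 5 8 / 4 9 8 5 2 1 6 3 7 / 5 7 1 9 3 6 8 2 4 / 6 2 3 7 4 8 9 1 5 / 9 6 7 4 5 3 1 8 2 / 3 8 4 2 1 7 5 9 6 / 1 5 2 8 6 9 4 7 3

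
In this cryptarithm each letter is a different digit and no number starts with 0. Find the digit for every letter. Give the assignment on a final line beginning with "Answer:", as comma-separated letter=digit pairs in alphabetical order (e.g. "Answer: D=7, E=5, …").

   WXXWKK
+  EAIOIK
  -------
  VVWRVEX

Step 1. [col 1: K + K ≡ X (mod 10)] several values work for X in column 1 (K + K ≡ X (mod 10), carry-in 0); try X=6. So X=6.
Step 2. [col 1: K + K ≡ X (mod 10)] no forcing yet in column 1 (carry-in 0); K=8 is free and consistent — try it. So K=8.
Step 3. [V] V is the leading digit of a 7-digit sum of two 6-digit numbers; the final carry is exactly 1 ⇒ V=1.
Step 4. [col 2: K + I ≡ E (mod 10)] column 2 (K + I ≡ E (mod 10), carry-in 1) doesn't pin E yet; pick E=4 and continue. So E=4.
Step 5. [col 2: K + I ≡ E (mod 10)] column 2 reads K+I+carry(1)=E with K=8, E=4; with digits 1,4,6,8 already taken and all letters distinct, the only value for I is 5, so I=5.
Step 6. [col 3: W + O ≡ V (mod 10)] O=3 is one option consistent with column 3 (W + O ≡ V (mod 10), carry-in 1) — take it. So O=3.
Step 7. [col 3: W + O ≡ V (mod 10)] column 3 reads W+O+carry(1)=V with O=3, V=1; with digits 1,3,4,5,6,8 already taken and all letters distinct, the only value for W is 7 ⇒ W=7.
Step 8. [col 4: X + I ≡ R (mod 10)] from column 4 (X=6, I=5, carry-in 1, digits 1,3,4,5,6,7,8 already taken and all letters distinct): R must equal 2 ⇒ R=2.
Step 9. [col 5: X + A ≡ W (mod 10)] in column 5 we have X+A≡W with carry-in 1; given X=6, W=7 and digits 1,2,3,4,5,6,7,8 already taken and all letters distinct, that pins A to 0, so A=0.

Answer: A=0, E=4, I=5, K=8, O=3, R=2, V=1, W=7, X=6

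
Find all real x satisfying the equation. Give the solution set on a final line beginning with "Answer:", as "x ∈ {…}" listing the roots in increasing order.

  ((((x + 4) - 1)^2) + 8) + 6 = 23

Step 1. [((((x + 4) - 1)^2) + 8) + 6 = 23] +6 is outermost — subtract 6 both sides. So sub: (((x + 4) - 1)^2) + 8 = 17.
Step 2. [(((x + 4) - 1)^2) + 8 = 17] subtract 8: x sits inside (… + 8), so sub: ((x + 4) - 1)^2 = 9.
Step 3. [((x + 4) - 1)^2 = 9] √ both sides: 9 ≥ 0 gives two branches ⇒ sqrt: (x + 4) - 1 = 3 or -3.
Step 4. [(x + 4) - 1 = 3 or -3] 1 comes off first (add 1). So sub: x + 4 = 4 or -2.
Step 5. [x + 4 = 4 or -2] +4 is outermost — subtract 4 both sides. So sub: x = 0 or -6.

Answer: x ∈ {-6, 0}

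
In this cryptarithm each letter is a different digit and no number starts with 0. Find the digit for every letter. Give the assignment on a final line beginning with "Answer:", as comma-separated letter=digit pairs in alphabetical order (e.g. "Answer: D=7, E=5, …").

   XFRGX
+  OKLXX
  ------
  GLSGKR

Step 1. [col 1: X + X ≡ R (mod 10)] column 1 (X + X ≡ R (mod 10), carry-in 0) doesn't pin X yet; pick X=4 and continue ⇒ X=4.
Step 2. [G] adding two 5-digit numbers gives at most 5+1 digits, and here it does — G is that final carry and must be 1, so G=1.
Step 3. [col 1: X + X ≡ R (mod 10)] from column 1 (X=4, carry-in 0, digits 1,4 already taken and all letters distinct): R must equal 8. So R=8.
Step 4. [col 2: G + X ≡ K (mod 10)] column 2: given G=1, X=4, carry-in 0, and digits 1,4,8 already taken and all letters distinct, G+X≡K (mod 10) forces K=5 ⇒ K=5.
Step 5. [col 3: R + L ≡ G (mod 10)] column 3 reads R+L+carry(0)=G with R=8, G=1; with digits 1,4,5,8 already taken and all letters distinct, the only value for L is 3. So L=3.
Step 6. [col 4: F + K ≡ S (mod 10)] no forcing yet in column 4 (carry-in 1); S=6 is free and consistent — try it ⇒ S=6.
Step 7. [col 4: F + K ≡ S (mod 10)] column 4: given K=5, S=6, carry-in 1, and digits 1,3,4,5,6,8 already taken and all letters distinct, F+K≡S (mod 10) forces F=0 ⇒ F=0.
Step 8. [col 5: X + O ≡ L (mod 10)] column 5 reads X+O+carry(0)=L with X=4, L=3; with digits 0,1,3,4,5,6,8 already taken and all letters distinct, the only value for O is 9. So O=9.

Answer: F=0, G=1, K=5, L=3, O=9, R=8, S=6, X=4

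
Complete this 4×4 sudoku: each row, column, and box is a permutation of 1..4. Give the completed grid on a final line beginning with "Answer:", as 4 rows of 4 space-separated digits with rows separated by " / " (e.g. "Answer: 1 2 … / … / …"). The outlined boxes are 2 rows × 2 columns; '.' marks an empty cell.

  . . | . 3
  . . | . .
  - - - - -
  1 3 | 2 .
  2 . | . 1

Step 1. [r1c1∈{4}] nothing but 4 survives at r1c1. So r1c1=4.
Step 2. [r1c2∈{1,2}] r1c2 is the only open cell in row 1 admitting 2. So r1c2=2.
Step 3. [r3c4∈{4}] r3c4 has the single candidate 4. So r3c4=4.
Step 4. [r2c3∈{1,4}] across row 2, 4 lands solely at r2c3, so r2c3=4.
Step 5. [r2c2∈{1}] r2c2 has the single candidate 1. So r2c2=1.
Step 6. [r4c3∈{3}] r4c3's peers cover all but 3. So r4c3=3.
Step 7. [r2c1∈{3}] r2c1's peers cover all but 3 ⇒ r2c1=3.
Step 8. [r4c2∈{4}] nothing but 4 survives at r4c2. So r4c2=4.
Step 9. [r2c4∈{2}] r2c4's peers cover all but 2, so r2c4=2.
Step 10. [r1c3∈{1}] r1c3's peers cover all but 1. So r1c3=1.

Answer: 4 2 1 3 / 3 1 4 2 / 1 3 2 4 / 2 4 3 1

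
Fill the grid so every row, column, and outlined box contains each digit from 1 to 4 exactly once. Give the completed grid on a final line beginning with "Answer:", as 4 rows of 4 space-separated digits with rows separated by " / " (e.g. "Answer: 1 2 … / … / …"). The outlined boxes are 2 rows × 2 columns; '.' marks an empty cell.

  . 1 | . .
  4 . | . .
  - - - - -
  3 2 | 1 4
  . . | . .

Step 1. [r1c1∈{2}] r1c1's peers cover all but 2, so r1c1=2.
Step 2. [r1c4∈{3}] r1c4's peers cover all but 3 ⇒ r1c4=3.
Step 3. [r4c4∈{2}] only 2 remains possible at r4c4, so r4c4=2.
Step 4. [r2c3∈{2}] r2c3 has the single candidate 2 ⇒ r2c3=2.
Step 5. [r4c3∈{3}] r4c3's peers cover all but 3 ⇒ r4c3=3.
Step 6. [r2c4∈{1}] only 1 remains possible at r2c4 ⇒ r2c4=1.
Step 7. [r2c2∈{3}] r2c2 has the single candidate 3, so r2c2=3.
Step 8. [r1c3∈{4}] nothing but 4 survives at r1c3, so r1c3=4.
Step 9. [r4c2∈{4}] nothing but 4 survives at r4c2. So r4c2=4.
Step 10. [r4c1∈{1}] r4c1's peers cover all but 1 ⇒ r4c1=1.

Answer: 2 1 4 3 / 4 3 2 1 / 3 2 1 4 / 1 4 3 2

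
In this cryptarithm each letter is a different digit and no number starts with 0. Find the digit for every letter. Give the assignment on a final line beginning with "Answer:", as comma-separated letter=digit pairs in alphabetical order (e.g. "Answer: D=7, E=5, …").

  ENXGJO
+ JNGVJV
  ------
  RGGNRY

Step 1. [col 1: O + V ≡ Y (mod 10)] column 1 (O + V ≡ Y (mod 10), carry-in 0) doesn't pin O yet; pick O=4 and continue, so O=4.
Step 2. [col 1: O + V ≡ Y (mod 10)] no forcing yet in column 1 (carry-in 0); Y=5 is free and consistent — try it. So Y=5.
Step 3. [col 1: O + V ≡ Y (mod 10)] column 1 reads O+V+carry(0)=Y with O=4, Y=5; with digits 4,5 already taken and all letters distinct, the only value for V is 1. So V=1.
Step 4. [col 2: J + J ≡ R (mod 10)] column 2 (J + J ≡ R (mod 10), carry-in 0) doesn't pin J yet; pick J=3 and continue. So J=3.
Step 5. [col 2: J + J ≡ R (mod 10)] column 2: given J=3, carry-in 0, and digits 1,3,4,5 already taken and all letters distinct, J+J≡R (mod 10) forces R=6. So R=6.
Step 6. [col 3: G + V ≡ N (mod 10)] column 3 (G + V ≡ N (mod 10), carry-in 0) doesn't pin N yet; pick N=9 and continue. So N=9.
Step 7. [col 3: G + V ≡ N (mod 10)] column 3 reads G+V+carry(0)=N with V=1, N=9; with digits 1,3,4,5,6,9 already taken and all letters distinct, the only value for G is 8. So G=8.
Step 8. [col 4: X + G ≡ G (mod 10)] column 4 reads X+G+carry(0)=G with G=8; with digits 1,3,4,5,6,8,9 already taken and all letters distinct, the only value for X is 0 ⇒ X=0.
Step 9. [col 6: E + J ≡ R (mod 10)] in column 6 we have E+J≡R with carry-in 1; given J=3, R=6 and digits 0,1,3,4,5,6,8,9 already taken and all letters distinct, that pins E to 2. So E=2.

Answer: E=2, G=8, J=3, N=9, O=4, R=6, V=1, X=0, Y=5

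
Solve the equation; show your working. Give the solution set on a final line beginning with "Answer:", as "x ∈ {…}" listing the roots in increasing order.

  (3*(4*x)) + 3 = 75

Step 1. [(3*(4*x)) + 3 = 75] common factor 3 (LHS and 75) — divide through, so factor: (4*x) + 1 = 25.
Step 2. [(4*x) + 1 = 25] +1 is outermost — subtract 1 both sides, so sub: 4*x = 24.
Step 3. [4*x = 24] leading coefficient 4: divide by 4 ⇒ div: x = 6.

Answer: x ∈ {6}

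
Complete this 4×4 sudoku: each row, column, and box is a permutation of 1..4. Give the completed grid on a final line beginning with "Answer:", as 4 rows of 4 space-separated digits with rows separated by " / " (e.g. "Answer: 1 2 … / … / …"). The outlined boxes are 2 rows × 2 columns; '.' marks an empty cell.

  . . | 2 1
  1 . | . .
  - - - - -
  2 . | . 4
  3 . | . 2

Step 1. [r4c2∈{1,4}] 4 has one home in row 4: r4c2 ⇒ r4c2=4.
Step 2. [r3c3∈{1,3}] across row 3, 3 lands solely at r3c3. So r3c3=3.
Step 3. [r2c2∈{2,3}] across row 2, 2 lands solely at r2c2 ⇒ r2c2=2.
Step 4. [r1c1∈{4}] r1c1 has the single candidate 4 ⇒ r1c1=4.
Step 5. [r4c3∈{1}] r4c3 has the single candidate 1, so r4c3=1.
Step 6. [r1c2∈{3}] nothing but 3 survives at r1c2 ⇒ r1c2=3.
Step 7. [r3c2∈{1}] nothing but 1 survives at r3c2 ⇒ r3c2=1.
Step 8. [r2c3∈{4}] only 4 remains possible at r2c3 ⇒ r2c3=4.
Step 9. [r2c4∈{3}] r2c4 has the single candidate 3 ⇒ r2c4=3.

Answer: 4 3 2 1 / 1 2 4 3 / 2 1 3 4 / 3 4 1 2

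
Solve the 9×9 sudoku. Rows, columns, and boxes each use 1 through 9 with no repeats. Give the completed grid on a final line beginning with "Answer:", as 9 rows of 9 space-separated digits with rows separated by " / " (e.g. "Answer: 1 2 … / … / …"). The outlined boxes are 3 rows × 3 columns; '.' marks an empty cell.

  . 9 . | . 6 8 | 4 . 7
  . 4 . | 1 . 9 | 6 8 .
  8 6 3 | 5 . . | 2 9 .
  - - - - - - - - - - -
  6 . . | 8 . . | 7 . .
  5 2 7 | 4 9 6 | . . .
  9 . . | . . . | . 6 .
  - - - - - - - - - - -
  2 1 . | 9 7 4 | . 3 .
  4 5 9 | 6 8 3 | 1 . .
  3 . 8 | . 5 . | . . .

Step 1. [r4c9∈{1,2,3,4,5,9}] r4c9 is the only open cell in row 4 admitting 9. So r4c9=9.
Step 2. [r9c4∈{2}] r9c4 is down to just 2 ⇒ r9c4=2.
Step 3. [r5c8∈{1}] r5c8 has the single candidate 1. So r5c8=1.
Step 4. [r2c9∈{3,5}] box 3 places 3 nowhere but r2c9. So r2c9=3.
Step 5. [r5c9∈{8}] only 8 remains possible at r5c9, so r5c9=8.
Step 6. [r2c5∈{2}] r2c5's peers cover all but 2, so r2c5=2.
Step 7. [r4c2∈{3}] nothing but 3 survives at r4c2. So r4c2=3.
Step 8. [r4c5∈{1}] r4c5's peers cover all but 1, so r4c5=1.
Step 9. [r6c4∈{3,7}] col 4 places 7 nowhere but r6c4. So r6c4=7.
Step 10. [r9c9∈{4,6}] row 9 places 6 nowhere but r9c9. So r9c9=6.
Step 11. [r6c9∈{2,4,5}] in col 9, 4 fits only at r6c9 ⇒ r6c9=4.
Step 12. [r4c8∈{2,5}] in box 6, 2 fits only at r4c8 ⇒ r4c8=2.
Step 13. [r6c7∈{3,5}] r6c7 is the only open cell in box 6 admitting 5 ⇒ r6c7=5.
Step 14. [r1c3∈{1,2,5}] row 1 places 2 nowhere but r1c3. So r1c3=2.
Step 15. [r9c2∈{7}] r9c2 has the single candidate 7, so r9c2=7.
Step 16. [r1c4∈{3}] r1c4 is down to just 3 ⇒ r1c4=3.
Step 17. [r3c6∈{7}] r3c6's peers cover all but 7. So r3c6=7.
Step 18. [r7c7∈{8}] r7c7 has the single candidate 8 ⇒ r7c7=8.
Step 19. [r6c2∈{8}] only 8 remains possible at r6c2. So r6c2=8.
Step 20. [r6c5∈{3}] r6c5 is down to just 3 ⇒ r6c5=3.
Step 21. [r1c8∈{5}] r1c8 has the single candidate 5, so r1c8=5.
Step 22. [r5c7∈{3}] nothing but 3 survives at r5c7 ⇒ r5c7=3.
Step 23. [r2c1∈{7}] r2c1 has the single candidate 7. So r2c1=7.
Step 24. [r8c8∈{7}] r8c8 has the single candidate 7, so r8c8=7.
Step 25. [r4c6∈{5}] nothing but 5 survives at r4c6 ⇒ r4c6=5.
Step 26. [r1c1∈{1}] nothing but 1 survives at r1c1, so r1c1=1.
Step 27. [r7c3∈{6}] r7c3's peers cover all but 6, so r7c3=6.
Step 28. [r3c5∈{4}] nothing but 4 survives at r3c5. So r3c5=4.
Step 29. [r9c6∈{1}] r9c6 is down to just 1 ⇒ r9c6=1.
Step 30. [r3c9∈{1}] r3c9 is down to just 1, so r3c9=1.
Step 31. [r6c3∈{1}] only 1 remains possible at r6c3. So r6c3=1.
Step 32. [r6c6∈{2}] r6c6 has the single candidate 2. So r6c6=2.
Step 33. [r8c9∈{2}] r8c9 has the single candidate 2 ⇒ r8c9=2.
Step 34. [r9c7∈{9}] nothing but 9 survives at r9c7. So r9c7=9.
Step 35. [r7c9∈{5}] only 5 remains possible at r7c9. So r7c9=5.
Step 36. [r4c3∈{4}] nothing but 4 survives at r4c3. So r4c3=4.
Step 37. [r2c3∈{5}] r2c3 has the single candidate 5 ⇒ r2c3=5.
Step 38. [r9c8∈{4}] nothing but 4 survives at r9c8. So r9c8=4.

Answer: 1 9 2 3 6 8 4 5 7 / 7 4 5 1 2 9 6 8 3 / 8 6 3 5 4 7 2 9 1 / 6 3 4 8 1 5 7 2 9 / 5 2 7 4 9 6 3 1 8 / 9 8 1 7 3 2 5 6 4 / 2 1 6 9 7 4 8 3 5 / 4 5 9 6 8 3 1 7 2 / 3 7 8 2 5 1 9 4 6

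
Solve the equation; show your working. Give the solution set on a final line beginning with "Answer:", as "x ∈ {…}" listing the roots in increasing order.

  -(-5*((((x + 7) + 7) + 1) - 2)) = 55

Step 1. [-(-5*((((x + 7) + 7) + 1) - 2)) = 55] flip signs both sides ⇒ neg: -5*((((x + 7) + 7) + 1) - 2) = -55.
Step 2. [-5*((((x + 7) + 7) + 1) - 2) = -55] -5·(inner) — divide through by -5 ⇒ div: (((x + 7) + 7) + 1) - 2 = 11.
Step 3. [(((x + 7) + 7) + 1) - 2 = 11] the outer -2 inverts by adding 2. So sub: ((x + 7) + 7) + 1 = 13.
Step 4. [((x + 7) + 7) + 1 = 13] subtract 1: x sits inside (… + 1). So sub: (x + 7) + 7 = 12.
Step 5. [(x + 7) + 7 = 12] peel the +7: subtract 7 from each side ⇒ sub: x + 7 = 5.
Step 6. [x + 7 = 5] peel the +7: subtract 7 from each side, so sub: x = -2.

Answer: x ∈ {-2}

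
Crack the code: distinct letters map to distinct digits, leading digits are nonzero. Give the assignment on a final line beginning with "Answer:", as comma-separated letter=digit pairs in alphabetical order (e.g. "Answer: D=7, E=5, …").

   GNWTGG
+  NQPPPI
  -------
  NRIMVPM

Step 1. [N] N is the leading digit of a 7-digit sum of two 6-digit numbers; the final carry is exactly 1 ⇒ N=1.
Step 2. [col 1: G + I ≡ M (mod 10)] no forcing yet in column 1 (carry-in 0); G=9 is free and consistent — try it. So G=9.
Step 3. [col 1: G + I ≡ M (mod 10)] I=4 is one option consistent with column 1 (G + I ≡ M (mod 10), carry-in 0) — take it, so I=4.
Step 4. [col 1: G + I ≡ M (mod 10)] in column 1 we have G+I≡M with carry-in 0; given G=9, I=4 and digits 1,4,9 already taken and all letters distinct, that pins M to 3. So M=3.
Step 5. [col 2: G + P ≡ P (mod 10)] P=7 is one option consistent with column 2 (G + P ≡ P (mod 10), carry-in 1) — take it. So P=7.
Step 6. [col 3: T + P ≡ V (mod 10)] column 3 (T + P ≡ V (mod 10), carry-in 1) doesn't pin V yet; pick V=6 and continue ⇒ V=6.
Step 7. [col 3: T + P ≡ V (mod 10)] column 3 reads T+P+carry(1)=V with P=7, V=6; with digits 1,3,4,6,7,9 already taken and all letters distinct, the only value for T is 8 ⇒ T=8.
Step 8. [col 4: W + P ≡ M (mod 10)] column 4: given P=7, M=3, carry-in 1, and digits 1,3,4,6,7,8,9 already taken and all letters distinct, W+P≡M (mod 10) forces W=5. So W=5.
Step 9. [col 5: N + Q ≡ I (mod 10)] column 5: given N=1, I=4, carry-in 1, and digits 1,3,4,5,6,7,8,9 already taken and all letters distinct, N+Q≡I (mod 10) forces Q=2 ⇒ Q=2.
Step 10. [col 6: G + N ≡ R (mod 10)] column 6 reads G+N+carry(0)=R with G=9, N=1; with digits 1,2,3,4,5,6,7,8,9 already taken and all letters distinct, the only value for R is 0, so R=0.

Answer: G=9, I=4, M=3, N=1, P=7, Q=2, R=0, T=8, V=6, W=5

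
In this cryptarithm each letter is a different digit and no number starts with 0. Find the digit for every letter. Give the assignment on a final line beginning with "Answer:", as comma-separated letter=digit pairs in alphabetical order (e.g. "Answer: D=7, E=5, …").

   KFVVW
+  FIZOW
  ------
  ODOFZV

Step 1. [col 1: W + W ≡ V (mod 10)] no forcing yet in column 1 (carry-in 0); W=4 is free and consistent — try it, so W=4.
Step 2. [col 1: W + W ≡ V (mod 10)] column 1: given W=4, carry-in 0, and digits 4 already taken and all letters distinct, W+W≡V (mod 10) forces V=8 ⇒ V=8.
Step 3. [col 2: V + O ≡ Z (mod 10)] no forcing yet in column 2 (carry-in 0); Z=9 is free and consistent — try it. So Z=9.
Step 4. [col 2: V + O ≡ Z (mod 10)] in column 2 we have V+O≡Z with carry-in 0; given V=8, Z=9 and digits 4,8,9 already taken and all letters distinct, that pins O to 1. So O=1.
Step 5. [col 3: V + Z ≡ F (mod 10)] column 3: given V=8, Z=9, carry-in 0, and digits 1,4,8,9 already taken and all letters distinct, V+Z≡F (mod 10) forces F=7. So F=7.
Step 6. [col 4: F + I ≡ O (mod 10)] column 4: given F=7, O=1, carry-in 1, and digits 1,4,7,8,9 already taken and all letters distinct, F+I≡O (mod 10) forces I=3 ⇒ I=3.
Step 7. [col 5: K + F ≡ D (mod 10)] from column 5 (F=7, carry-in 1, digits 1,3,4,7,8,9 already taken and all letters distinct): D must equal 0 ⇒ D=0.
Step 8. [col 5: K + F ≡ D (mod 10)] in column 5 we have K+F≡D with carry-in 1; given F=7, D=0 and digits 0,1,3,4,7,8,9 already taken and all letters distinct, that pins K to 2, so K=2.

Answer: D=0, F=7, I=3, K=2, O=1, V=8, W=4, Z=9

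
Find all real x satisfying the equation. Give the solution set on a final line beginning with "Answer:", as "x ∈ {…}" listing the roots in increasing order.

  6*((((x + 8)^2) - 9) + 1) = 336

Step 1. [6*((((x + 8)^2) - 9) + 1) = 336] LHS = 6·(…); ÷6 both sides, so div: (((x + 8)^2) - 9) + 1 = 56.
Step 2. [(((x + 8)^2) - 9) + 1 = 56] +1 is outermost — subtract 1 both sides ⇒ sub: ((x + 8)^2) - 9 = 55.
Step 3. [((x + 8)^2) - 9 = 55] 9 comes off first (add 9). So sub: (x + 8)^2 = 64.
Step 4. [(x + 8)^2 = 64] LHS squared, RHS 64 ≥ 0: apply √ (±) ⇒ sqrt: x + 8 = 8 or -8.
Step 5. [x + 8 = 8 or -8] peel the +8: subtract 8 from each side, so sub: x = 0 or -16.

Answer: x ∈ {-16, 0}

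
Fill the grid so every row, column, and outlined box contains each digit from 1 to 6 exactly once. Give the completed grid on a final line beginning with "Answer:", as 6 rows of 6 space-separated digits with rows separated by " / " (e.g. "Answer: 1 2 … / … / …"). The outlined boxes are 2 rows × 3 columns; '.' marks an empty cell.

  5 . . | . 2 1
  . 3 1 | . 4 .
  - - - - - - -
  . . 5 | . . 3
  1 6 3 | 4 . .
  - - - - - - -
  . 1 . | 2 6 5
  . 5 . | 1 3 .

Step 1. [r5c3∈{4}] r5c3 has the single candidate 4, so r5c3=4.
Step 2. [r1c3∈{6}] only 6 remains possible at r1c3 ⇒ r1c3=6.
Step 3. [r3c2∈{2,4}] col 2 places 2 nowhere but r3c2 ⇒ r3c2=2.
Step 4. [r3c4∈{6}] only 6 remains possible at r3c4. So r3c4=6.
Step 5. [r6c3∈{2}] r6c3's peers cover all but 2 ⇒ r6c3=2.
Step 6. [r3c1∈{4}] only 4 remains possible at r3c1, so r3c1=4.
Step 7. [r4c5∈{5}] r4c5 has the single candidate 5, so r4c5=5.
Step 8. [r2c6∈{6}] r2c6's peers cover all but 6, so r2c6=6.
Step 9. [r6c1∈{6}] r6c1's peers cover all but 6 ⇒ r6c1=6.
Step 10. [r1c2∈{4}] r1c2 is down to just 4. So r1c2=4.
Step 11. [r2c4∈{5}] r2c4's peers cover all but 5. So r2c4=5.
Step 12. [r4c6∈{2}] r4c6's peers cover all but 2. So r4c6=2.
Step 13. [r3c5∈{1}] only 1 remains possible at r3c5 ⇒ r3c5=1.
Step 14. [r5c1∈{3}] only 3 remains possible at r5c1. So r5c1=3.
Step 15. [r1c4∈{3}] only 3 remains possible at r1c4. So r1c4=3.
Step 16. [r6c6∈{4}] nothing but 4 survives at r6c6. So r6c6=4.
Step 17. [r2c1∈{2}] only 2 remains possible at r2c1 ⇒ r2c1=2.

Answer: 5 4 6 3 2 1 / 2 3 1 5 4 6 / 4 2 5 6 1 3 / 1 6 3 4 5 2 / 3 1 4 2 6 5 / 6 5 2 1 3 4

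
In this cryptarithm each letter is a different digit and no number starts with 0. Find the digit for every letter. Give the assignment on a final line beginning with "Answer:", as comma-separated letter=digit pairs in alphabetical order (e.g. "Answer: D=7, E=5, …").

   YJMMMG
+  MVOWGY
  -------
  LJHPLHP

Step 1. [col 1: G + Y ≡ P (mod 10)] column 1 (G + Y ≡ P (mod 10), carry-in 0) doesn't pin P yet; pick P=5 and continue, so P=5.
Step 2. [col 1: G + Y ≡ P (mod 10)] column 1 (G + Y ≡ P (mod 10), carry-in 0) doesn't pin G yet; pick G=7 and continue. So G=7.
Step 3. [col 1: G + Y ≡ P (mod 10)] from column 1 (G=7, P=5, carry-in 0, digits 5,7 already taken and all letters distinct): Y must equal 8 ⇒ Y=8.
Step 4. [col 2: M + G ≡ H (mod 10)] no forcing yet in column 2 (carry-in 1); M=4 is free and consistent — try it. So M=4.
Step 5. [L] adding two 6-digit numbers gives at most 6+1 digits, and here it does — L is that final carry and must be 1, so L=1.
Step 6. [col 2: M + G ≡ H (mod 10)] from column 2 (M=4, G=7, carry-in 1, digits 1,4,5,7,8 already taken and all letters distinct): H must equal 2 ⇒ H=2.
Step 7. [col 3: M + W ≡ L (mod 10)] column 3 reads M+W+carry(1)=L with M=4, L=1; with digits 1,2,4,5,7,8 already taken and all letters distinct, the only value for W is 6. So W=6.
Step 8. [col 4: M + O ≡ P (mod 10)] from column 4 (M=4, P=5, carry-in 1, digits 1,2,4,5,6,7,8 already taken and all letters distinct): O must equal 0, so O=0.
Step 9. [col 5: J + V ≡ H (mod 10)] V=9 is one option consistent with column 5 (J + V ≡ H (mod 10), carry-in 0) — take it, so V=9.
Step 10. [col 5: J + V ≡ H (mod 10)] column 5: given V=9, H=2, carry-in 0, and digits 0,1,2,4,5,6,7,8,9 already taken and all letters distinct, J+V≡H (mod 10) forces J=3 ⇒ J=3.

Answer: G=7, H=2, J=3, L=1, M=4, O=0, P=5, V=9, W=6, Y=8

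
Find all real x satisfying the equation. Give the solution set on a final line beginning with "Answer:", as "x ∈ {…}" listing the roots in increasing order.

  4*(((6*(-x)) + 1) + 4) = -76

Step 1. [4*(((6*(-x)) + 1) + 4) = -76] LHS = 4·(…); ÷4 both sides. So div: ((6*(-x)) + 1) + 4 = -19.
Step 2. [((6*(-x)) + 1) + 4 = -19] peel the +4: subtract 4 from each side ⇒ sub: (6*(-x)) + 1 = -23.
Step 3. [(6*(-x)) + 1 = -23] 1 comes off first (subtract 1), so sub: 6*(-x) = -24.
Step 4. [6*(-x) = -24] 6 out front; divide by 6. So div: -x = -4.
Step 5. [-x = -4] flip signs both sides, so neg: x = 4.

Answer: x ∈ {4}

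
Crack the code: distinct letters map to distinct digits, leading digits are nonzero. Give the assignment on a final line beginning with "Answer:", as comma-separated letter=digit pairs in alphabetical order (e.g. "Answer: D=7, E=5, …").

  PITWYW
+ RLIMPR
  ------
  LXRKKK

Step 1. [col 1: W + R ≡ K (mod 10)] no forcing yet in column 1 (carry-in 0); W=4 is free and consistent — try it ⇒ W=4.
Step 2. [col 1: W + R ≡ K (mod 10)] several values work for K in column 1 (W + R ≡ K (mod 10), carry-in 0); try K=0 ⇒ K=0.
Step 3. [col 1: W + R ≡ K (mod 10)] column 1: given W=4, K=0, carry-in 0, and digits 0,4 already taken and all letters distinct, W+R≡K (mod 10) forces R=6 ⇒ R=6.
Step 4. [col 2: Y + P ≡ K (mod 10)] no forcing yet in column 2 (carry-in 1); Y=8 is free and consistent — try it, so Y=8.
Step 5. [col 2: Y + P ≡ K (mod 10)] column 2 reads Y+P+carry(1)=K with Y=8, K=0; with digits 0,4,6,8 already taken and all letters distinct, the only value for P is 1. So P=1.
Step 6. [col 3: W + M ≡ K (mod 10)] in column 3 we have W+M≡K with carry-in 1; given W=4, K=0 and digits 0,1,4,6,8 already taken and all letters distinct, that pins M to 5. So M=5.
Step 7. [col 4: T + I ≡ R (mod 10)] several values work for T in column 4 (T + I ≡ R (mod 10), carry-in 1); try T=3. So T=3.
Step 8. [col 4: T + I ≡ R (mod 10)] column 4: given T=3, R=6, carry-in 1, and digits 0,1,3,4,5,6,8 already taken and all letters distinct, T+I≡R (mod 10) forces I=2, so I=2.
Step 9. [col 5: I + L ≡ X (mod 10)] from column 5 (I=2, carry-in 0, digits 0,1,2,3,4,5,6,8 already taken and all letters distinct): L must equal 7 ⇒ L=7.
Step 10. [col 5: I + L ≡ X (mod 10)] column 5: given I=2, L=7, carry-in 0, and digits 0,1,2,3,4,5,6,7,8 already taken and all letters distinct, I+L≡X (mod 10) forces X=9. So X=9.

Answer: I=2, K=0, L=7, M=5, P=1, R=6, T=3, W=4, X=9, Y=8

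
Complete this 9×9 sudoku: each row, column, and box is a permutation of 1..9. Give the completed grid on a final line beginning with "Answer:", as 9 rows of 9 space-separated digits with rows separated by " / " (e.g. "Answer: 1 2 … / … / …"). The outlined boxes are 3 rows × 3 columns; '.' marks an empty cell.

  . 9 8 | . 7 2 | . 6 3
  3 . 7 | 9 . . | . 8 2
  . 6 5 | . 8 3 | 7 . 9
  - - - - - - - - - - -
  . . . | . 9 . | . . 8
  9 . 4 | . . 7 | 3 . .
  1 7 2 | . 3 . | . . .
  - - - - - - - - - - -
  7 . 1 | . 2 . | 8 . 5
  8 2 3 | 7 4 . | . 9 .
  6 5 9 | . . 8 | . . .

Step 1. [r9c5∈{1}] r9c5's peers cover all but 1 ⇒ r9c5=1.
Step 2. [r4c8∈{1,2,4,5,7}] row 4 places 7 nowhere but r4c8, so r4c8=7.
Step 3. [r8c6∈{5,6}] in row 8, 5 fits only at r8c6. So r8c6=5.
Step 4. [r6c4∈{4,5,6,8}] 8 has one home in row 6: r6c4. So r6c4=8.
Step 5. [r1c1∈{4}] nothing but 4 survives at r1c1, so r1c1=4.
Step 6. [r6c7∈{4,5,6,9}] 9 has one home in row 6: r6c7. So r6c7=9.
Step 7. [r6c8∈{4,5}] across row 6, 5 lands solely at r6c8 ⇒ r6c8=5.
Step 8. [r4c3∈{6}] r4c3 is down to just 6. So r4c3=6.
Step 9. [r2c2∈{1}] r2c2's peers cover all but 1 ⇒ r2c2=1.
Step 10. [r4c6∈{1,4}] in col 6, 1 fits only at r4c6. So r4c6=1.
Step 11. [r9c4∈{3}] nothing but 3 survives at r9c4. So r9c4=3.
Step 12. [r7c4∈{6}] r7c4 has the single candidate 6, so r7c4=6.
Step 13. [r8c7∈{1,6}] across col 7, 6 lands solely at r8c7 ⇒ r8c7=6.
Step 14. [r1c7∈{1,5}] col 7 places 1 nowhere but r1c7 ⇒ r1c7=1.
Step 15. [r3c8∈{4}] r3c8 is down to just 4 ⇒ r3c8=4.
Step 16. [r4c4∈{2,4,5}] in col 4, 4 fits only at r4c4 ⇒ r4c4=4.
Step 17. [r6c6∈{6}] r6c6's peers cover all but 6, so r6c6=6.
Step 18. [r1c4∈{5}] r1c4 is down to just 5, so r1c4=5.
Step 19. [r9c7∈{2,4}] across col 7, 4 lands solely at r9c7 ⇒ r9c7=4.
Step 20. [r5c8∈{1,2}] col 8 places 1 nowhere but r5c8. So r5c8=1.
Step 21. [r2c6∈{4}] nothing but 4 survives at r2c6. So r2c6=4.
Step 22. [r7c8∈{3}] r7c8 is down to just 3, so r7c8=3.
Step 23. [r4c2∈{3}] r4c2 is down to just 3. So r4c2=3.
Step 24. [r7c6∈{9}] r7c6 has the single candidate 9, so r7c6=9.
Step 25. [r5c4∈{2}] r5c4's peers cover all but 2 ⇒ r5c4=2.
Step 26. [r2c5∈{6}] r2c5's peers cover all but 6, so r2c5=6.
Step 27. [r6c9∈{4}] nothing but 4 survives at r6c9, so r6c9=4.
Step 28. [r7c2∈{4}] only 4 remains possible at r7c2, so r7c2=4.
Step 29. [r5c2∈{8}] r5c2 has the single candidate 8. So r5c2=8.
Step 30. [r4c7∈{2}] r4c7 has the single candidate 2. So r4c7=2.
Step 31. [r8c9∈{1}] r8c9 is down to just 1. So r8c9=1.
Step 32. [r9c8∈{2}] r9c8 is down to just 2 ⇒ r9c8=2.
Step 33. [r3c4∈{1}] only 1 remains possible at r3c4, so r3c4=1.
Step 34. [r9c9∈{7}] nothing but 7 survives at r9c9. So r9c9=7.
Step 35. [r5c9∈{6}] r5c9 is down to just 6, so r5c9=6.
Step 36. [r3c1∈{2}] only 2 remains possible at r3c1 ⇒ r3c1=2.
Step 37. [r5c5∈{5}] r5c5 is down to just 5, so r5c5=5.
Step 38. [r2c7∈{5}] nothing but 5 survives at r2c7 ⇒ r2c7=5.
Step 39. [r4c1∈{5}] r4c1 has the single candidate 5. So r4c1=5.

Answer: 4 9 8 5 7 2 1 6 3 / 3 1 7 9 6 4 5 8 2 / 2 6 5 1 8 3 7 4 9 / 5 3 6 4 9 1 2 7 8 / 9 8 4 2 5 7 3 1 6 / 1 7 2 8 3 6 9 5 4 / 7 4 1 6 2 9 8 3 5 / 8 2 3 7 4 5 6 9 1 / 6 5 9 3 1 8 4 2 7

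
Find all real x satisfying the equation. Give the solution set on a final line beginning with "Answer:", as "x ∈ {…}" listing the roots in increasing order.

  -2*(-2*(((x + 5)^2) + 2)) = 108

Step 1. [-2*(-2*(((x + 5)^2) + 2)) = 108] LHS = -2·(…); ÷-2 both sides ⇒ div: -2*(((x + 5)^2) + 2) = -54.
Step 2. [-2*(((x + 5)^2) + 2) = -54] -2·(inner) — divide through by -2 ⇒ div: ((x + 5)^2) + 2 = 27.
Step 3. [((x + 5)^2) + 2 = 27] subtract 2: x sits inside (… + 2). So sub: (x + 5)^2 = 25.
Step 4. [(x + 5)^2 = 25] √ both sides: 25 ≥ 0 gives two branches. So sqrt: x + 5 = 5 or -5.
Step 5. [x + 5 = 5 or -5] peel the +5: subtract 5 from each side, so sub: x = 0 or -10.

Answer: x ∈ {-10, 0}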